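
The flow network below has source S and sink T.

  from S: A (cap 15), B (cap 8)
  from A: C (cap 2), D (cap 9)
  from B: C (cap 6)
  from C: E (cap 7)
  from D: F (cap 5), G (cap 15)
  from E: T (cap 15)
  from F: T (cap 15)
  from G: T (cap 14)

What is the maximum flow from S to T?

Augment S→A→C→E→T: bottleneck 2, flow now 2.
Augment S→A→D→F→T: bottleneck 5, flow now 7.
Augment S→A→D→G→T: bottleneck 4, flow now 11.
Augment S→B→C→E→T: bottleneck 5, flow now 16.
No augmenting path remains; maximum flow = 16.
In the residual graph, reachable from S: {S, A, B, C}.
Min-cut edges: A→D (9), C→E (7); capacity 9 + 7 = 16.
This cut is saturated, so no flow can exceed 16.

16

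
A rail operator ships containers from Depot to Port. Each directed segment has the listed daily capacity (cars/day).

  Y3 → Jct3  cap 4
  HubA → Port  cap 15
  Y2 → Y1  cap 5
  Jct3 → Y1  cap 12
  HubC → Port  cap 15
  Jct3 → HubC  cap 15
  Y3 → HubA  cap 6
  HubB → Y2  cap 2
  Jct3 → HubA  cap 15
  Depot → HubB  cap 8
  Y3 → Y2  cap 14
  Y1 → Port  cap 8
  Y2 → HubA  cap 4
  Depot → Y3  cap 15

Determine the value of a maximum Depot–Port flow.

17

Augment Depot→Y3→HubA→Port: bottleneck 6, flow now 6.
Augment Depot→Y3→Jct3→HubA→Port: bottleneck 4, flow now 10.
Augment Depot→Y3→Y2→HubA→Port: bottleneck 4, flow now 14.
Augment Depot→Y3→Y2→Y1→Port: bottleneck 1, flow now 15.
Augment Depot→HubB→Y2→Y1→Port: bottleneck 2, flow now 17.
No augmenting path remains; maximum flow = 17.
In the residual graph, reachable from Depot: {Depot, HubB}.
Min-cut edges: Depot→Y3 (15), HubB→Y2 (2); capacity 15 + 2 = 17.
This cut is saturated, so no flow can exceed 17.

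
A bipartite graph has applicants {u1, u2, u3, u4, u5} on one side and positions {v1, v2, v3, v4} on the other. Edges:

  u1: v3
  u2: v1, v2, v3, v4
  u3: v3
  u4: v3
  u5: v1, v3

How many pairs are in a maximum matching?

3

Unit-capacity flow: source→left, listed edges, right→sink; max matching = max flow.
Augmenting path u1→v3 (+1); matched 1.
Augmenting path u2→v1 (+1); matched 2.
Augmenting path u5→v1→u2→v2 (+1); matched 3.
No augmenting path remains; maximum matching = 3.
König certificate: {u2, u5, v3} is a vertex cover of size 3 (every listed pair touches it), so no matching can be larger.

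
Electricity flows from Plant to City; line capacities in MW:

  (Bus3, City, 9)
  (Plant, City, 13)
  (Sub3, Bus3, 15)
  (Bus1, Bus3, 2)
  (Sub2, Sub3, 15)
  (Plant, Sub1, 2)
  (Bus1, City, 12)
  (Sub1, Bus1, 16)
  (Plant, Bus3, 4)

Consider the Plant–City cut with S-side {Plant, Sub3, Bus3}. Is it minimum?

Given cut capacity: 2 + 13 + 9 = 24.
Augment Plant→City: bottleneck 13, flow now 13.
Augment Plant→Bus3→City: bottleneck 4, flow now 17.
Augment Plant→Sub1→Bus1→City: bottleneck 2, flow now 19.
No augmenting path remains; maximum flow = 19.
In the residual graph, reachable from Plant: {Plant}.
Min-cut edges: Plant→Sub1 (2), Plant→Bus3 (4), Plant→City (13); capacity 2 + 4 + 13 = 19.
Cut capacity 24 exceeds the max flow 19, so it is not minimum.

No — its capacity is 24, but the minimum cut has capacity 19.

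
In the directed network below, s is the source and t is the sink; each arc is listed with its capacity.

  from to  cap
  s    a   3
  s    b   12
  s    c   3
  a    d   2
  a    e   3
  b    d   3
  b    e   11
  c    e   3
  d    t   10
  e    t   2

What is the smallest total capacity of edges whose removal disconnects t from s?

Augment s→a→d→t: bottleneck 2, flow now 2.
Augment s→a→e→t: bottleneck 1, flow now 3.
Augment s→b→d→t: bottleneck 3, flow now 6.
Augment s→b→e→t: bottleneck 1, flow now 7.
No augmenting path remains; maximum flow = 7.
By max-flow min-cut, the minimum cut capacity equals the max flow.
In the residual graph, reachable from s: {s, a, b, c, e}.
Min-cut edges: a→d (2), b→d (3), e→t (2); capacity 2 + 3 + 2 = 7.

7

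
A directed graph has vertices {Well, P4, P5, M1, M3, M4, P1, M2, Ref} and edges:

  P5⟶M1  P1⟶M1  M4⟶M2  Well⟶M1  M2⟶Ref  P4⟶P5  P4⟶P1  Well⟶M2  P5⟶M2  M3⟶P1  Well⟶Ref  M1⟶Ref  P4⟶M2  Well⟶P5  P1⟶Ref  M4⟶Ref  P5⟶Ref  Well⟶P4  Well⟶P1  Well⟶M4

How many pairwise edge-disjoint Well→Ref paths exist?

Assign every edge capacity 1; by Menger, the answer equals the max flow.
Path Well→Ref (+1); total 1.
Path Well→P5→Ref (+1); total 2.
Path Well→M1→Ref (+1); total 3.
Path Well→M4→Ref (+1); total 4.
Path Well→P1→Ref (+1); total 5.
Path Well→M2→Ref (+1); total 6.
No residual Well→Ref path; max flow = 6.
Certifying cut of size 6: {M1→Ref, M2→Ref, P1→Ref, P5→Ref, Well→M4, Well→Ref}.

6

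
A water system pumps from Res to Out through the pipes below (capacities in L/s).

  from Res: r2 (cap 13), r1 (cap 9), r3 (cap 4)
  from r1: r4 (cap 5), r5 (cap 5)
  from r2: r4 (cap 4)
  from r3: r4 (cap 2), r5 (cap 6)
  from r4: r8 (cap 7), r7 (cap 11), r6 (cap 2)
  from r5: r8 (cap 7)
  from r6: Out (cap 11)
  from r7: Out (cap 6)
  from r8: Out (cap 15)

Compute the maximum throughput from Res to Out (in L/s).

Augment Res→r1→r4→r6→Out: bottleneck 2, flow now 2.
Augment Res→r1→r4→r7→Out: bottleneck 3, flow now 5.
Augment Res→r1→r5→r8→Out: bottleneck 4, flow now 9.
Augment Res→r2→r4→r7→Out: bottleneck 3, flow now 12.
Augment Res→r2→r4→r8→Out: bottleneck 1, flow now 13.
Augment Res→r3→r4→r8→Out: bottleneck 2, flow now 15.
Augment Res→r3→r5→r8→Out: bottleneck 2, flow now 17.
No augmenting path remains; maximum flow = 17.
In the residual graph, reachable from Res: {Res, r2}.
Min-cut edges: Res→r1 (9), Res→r3 (4), r2→r4 (4); capacity 9 + 4 + 4 = 17.
This cut is saturated, so no flow can exceed 17.

17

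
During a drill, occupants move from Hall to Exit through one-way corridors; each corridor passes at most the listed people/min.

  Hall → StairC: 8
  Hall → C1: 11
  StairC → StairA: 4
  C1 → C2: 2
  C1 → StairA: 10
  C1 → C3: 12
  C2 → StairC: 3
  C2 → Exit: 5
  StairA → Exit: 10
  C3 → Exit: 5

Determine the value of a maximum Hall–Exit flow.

Augment Hall→StairC→StairA→Exit: bottleneck 4, flow now 4.
Augment Hall→C1→C2→Exit: bottleneck 2, flow now 6.
Augment Hall→C1→StairA→Exit: bottleneck 6, flow now 12.
Augment Hall→C1→C3→Exit: bottleneck 3, flow now 15.
No augmenting path remains; maximum flow = 15.
In the residual graph, reachable from Hall: {Hall, StairC}.
Min-cut edges: Hall→C1 (11), StairC→StairA (4); capacity 11 + 4 = 15.
This cut is saturated, so no flow can exceed 15.

15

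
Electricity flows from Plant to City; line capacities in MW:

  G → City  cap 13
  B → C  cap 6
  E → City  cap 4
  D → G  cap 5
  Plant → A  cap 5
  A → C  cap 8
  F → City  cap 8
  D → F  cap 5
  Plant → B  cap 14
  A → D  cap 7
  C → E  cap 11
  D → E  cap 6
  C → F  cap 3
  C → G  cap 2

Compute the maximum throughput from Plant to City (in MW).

11

Augment Plant→A→C→E→City: bottleneck 4, flow now 4.
Augment Plant→A→C→F→City: bottleneck 1, flow now 5.
Augment Plant→B→C→F→City: bottleneck 2, flow now 7.
Augment Plant→B→C→G→City: bottleneck 2, flow now 9.
Augment Plant→B→C→A→D→F→City: bottleneck 2, flow now 11. (uses reverse residual edge)
No augmenting path remains; maximum flow = 11.
In the residual graph, reachable from Plant: {Plant, B}.
Min-cut edges: Plant→A (5), B→C (6); capacity 5 + 6 = 11.
This cut is saturated, so no flow can exceed 11.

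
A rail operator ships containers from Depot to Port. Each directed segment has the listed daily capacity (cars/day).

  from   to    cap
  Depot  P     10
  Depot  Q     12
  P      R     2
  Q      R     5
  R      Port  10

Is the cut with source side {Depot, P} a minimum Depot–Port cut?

Given cut capacity: 12 + 2 = 14.
Augment Depot→P→R→Port: bottleneck 2, flow now 2.
Augment Depot→Q→R→Port: bottleneck 5, flow now 7.
No augmenting path remains; maximum flow = 7.
In the residual graph, reachable from Depot: {Depot, P, Q}.
Min-cut edges: P→R (2), Q→R (5); capacity 2 + 5 = 7.
Cut capacity 14 exceeds the max flow 7, so it is not minimum.

No — its capacity is 14, but the minimum cut has capacity 7.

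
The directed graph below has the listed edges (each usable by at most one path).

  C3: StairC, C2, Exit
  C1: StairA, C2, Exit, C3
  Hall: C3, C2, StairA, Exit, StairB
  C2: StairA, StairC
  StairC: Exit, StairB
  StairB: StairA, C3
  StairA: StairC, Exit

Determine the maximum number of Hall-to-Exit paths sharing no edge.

4

Assign every edge capacity 1; by Menger, the answer equals the max flow.
Path Hall→Exit (+1); total 1.
Path Hall→C3→Exit (+1); total 2.
Path Hall→StairA→Exit (+1); total 3.
Path Hall→C2→StairC→Exit (+1); total 4.
No residual Hall→Exit path; max flow = 4.
Certifying cut of size 4: {C3→Exit, Hall→Exit, StairA→Exit, StairC→Exit}.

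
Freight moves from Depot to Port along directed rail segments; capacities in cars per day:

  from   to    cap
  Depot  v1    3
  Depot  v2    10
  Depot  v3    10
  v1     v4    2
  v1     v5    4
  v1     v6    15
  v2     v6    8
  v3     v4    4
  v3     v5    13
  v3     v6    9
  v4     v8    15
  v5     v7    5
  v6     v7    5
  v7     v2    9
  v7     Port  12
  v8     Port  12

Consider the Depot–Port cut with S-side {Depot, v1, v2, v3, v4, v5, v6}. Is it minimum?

No — its capacity is 25, but the minimum cut has capacity 16.

Given cut capacity: 15 + 5 + 5 = 25.
Augment Depot→v1→v4→v8→Port: bottleneck 2, flow now 2.
Augment Depot→v1→v5→v7→Port: bottleneck 1, flow now 3.
Augment Depot→v2→v6→v7→Port: bottleneck 5, flow now 8.
Augment Depot→v3→v4→v8→Port: bottleneck 4, flow now 12.
Augment Depot→v3→v5→v7→Port: bottleneck 4, flow now 16.
No augmenting path remains; maximum flow = 16.
In the residual graph, reachable from Depot: {Depot, v1, v2, v3, v5, v6}.
Min-cut edges: v1→v4 (2), v3→v4 (4), v5→v7 (5), v6→v7 (5); capacity 2 + 4 + 5 + 5 = 16.
Cut capacity 25 exceeds the max flow 16, so it is not minimum.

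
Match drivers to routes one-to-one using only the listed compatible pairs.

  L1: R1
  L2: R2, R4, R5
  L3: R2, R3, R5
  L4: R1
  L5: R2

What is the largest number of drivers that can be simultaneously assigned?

Unit-capacity flow: source→left, listed edges, right→sink; max matching = max flow.
Augmenting path L1→R1 (+1); matched 1.
Augmenting path L2→R2 (+1); matched 2.
Augmenting path L3→R3 (+1); matched 3.
Augmenting path L5→R2→L2→R4 (+1); matched 4.
No augmenting path remains; maximum matching = 4.
König certificate: {L2, L3, L5, R1} is a vertex cover of size 4 (every listed pair touches it), so no matching can be larger.

4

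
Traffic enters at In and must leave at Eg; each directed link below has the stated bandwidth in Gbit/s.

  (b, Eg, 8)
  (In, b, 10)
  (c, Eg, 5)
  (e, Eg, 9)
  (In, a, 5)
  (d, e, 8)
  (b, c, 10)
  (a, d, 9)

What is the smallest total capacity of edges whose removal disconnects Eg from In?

15

Augment In→b→Eg: bottleneck 8, flow now 8.
Augment In→b→c→Eg: bottleneck 2, flow now 10.
Augment In→a→d→e→Eg: bottleneck 5, flow now 15.
No augmenting path remains; maximum flow = 15.
By max-flow min-cut, the minimum cut capacity equals the max flow.
In the residual graph, reachable from In: {In}.
Min-cut edges: In→a (5), In→b (10); capacity 5 + 10 = 15.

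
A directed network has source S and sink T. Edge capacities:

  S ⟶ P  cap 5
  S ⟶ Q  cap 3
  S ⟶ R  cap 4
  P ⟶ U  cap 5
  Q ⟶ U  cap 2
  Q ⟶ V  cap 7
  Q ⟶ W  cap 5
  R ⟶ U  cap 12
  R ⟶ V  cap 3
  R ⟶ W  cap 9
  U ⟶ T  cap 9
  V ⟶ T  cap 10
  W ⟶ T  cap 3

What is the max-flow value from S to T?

Augment S→P→U→T: bottleneck 5, flow now 5.
Augment S→Q→U→T: bottleneck 2, flow now 7.
Augment S→Q→V→T: bottleneck 1, flow now 8.
Augment S→R→U→T: bottleneck 2, flow now 10.
Augment S→R→V→T: bottleneck 2, flow now 12.
No augmenting path remains; maximum flow = 12.
In the residual graph, reachable from S: {S}.
Min-cut edges: S→P (5), S→Q (3), S→R (4); capacity 5 + 3 + 4 = 12.
This cut is saturated, so no flow can exceed 12.

12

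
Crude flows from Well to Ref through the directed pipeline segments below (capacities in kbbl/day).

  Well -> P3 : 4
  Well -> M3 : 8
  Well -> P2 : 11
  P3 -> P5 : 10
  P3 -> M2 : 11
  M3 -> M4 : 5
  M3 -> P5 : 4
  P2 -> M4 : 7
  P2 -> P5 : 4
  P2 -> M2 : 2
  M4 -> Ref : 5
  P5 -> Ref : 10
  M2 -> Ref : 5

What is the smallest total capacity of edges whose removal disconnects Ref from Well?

Augment Well→P3→P5→Ref: bottleneck 4, flow now 4.
Augment Well→M3→M4→Ref: bottleneck 5, flow now 9.
Augment Well→M3→P5→Ref: bottleneck 3, flow now 12.
Augment Well→P2→P5→Ref: bottleneck 3, flow now 15.
Augment Well→P2→M2→Ref: bottleneck 2, flow now 17.
Augment Well→P2→P5→P3→M2→Ref: bottleneck 1, flow now 18. (uses reverse residual edge)
Augment Well→P2→M4→M3→P5→P3→M2→Ref: bottleneck 1, flow now 19. (uses reverse residual edge)
No augmenting path remains; maximum flow = 19.
By max-flow min-cut, the minimum cut capacity equals the max flow.
In the residual graph, reachable from Well: {Well, M3, P2, M4}.
Min-cut edges: Well→P3 (4), M3→P5 (4), P2→P5 (4), P2→M2 (2), M4→Ref (5); capacity 4 + 4 + 4 + 2 + 5 = 19.

19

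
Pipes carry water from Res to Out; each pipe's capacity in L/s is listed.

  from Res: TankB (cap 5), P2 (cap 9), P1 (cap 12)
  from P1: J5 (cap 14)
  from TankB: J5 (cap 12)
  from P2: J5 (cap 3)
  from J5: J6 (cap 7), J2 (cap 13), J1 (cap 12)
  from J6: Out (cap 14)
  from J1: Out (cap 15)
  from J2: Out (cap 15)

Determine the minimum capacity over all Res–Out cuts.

Augment Res→P1→J5→J6→Out: bottleneck 7, flow now 7.
Augment Res→P1→J5→J1→Out: bottleneck 5, flow now 12.
Augment Res→TankB→J5→J1→Out: bottleneck 5, flow now 17.
Augment Res→P2→J5→J1→Out: bottleneck 2, flow now 19.
Augment Res→P2→J5→J2→Out: bottleneck 1, flow now 20.
No augmenting path remains; maximum flow = 20.
By max-flow min-cut, the minimum cut capacity equals the max flow.
In the residual graph, reachable from Res: {Res, P2}.
Min-cut edges: Res→P1 (12), Res→TankB (5), P2→J5 (3); capacity 12 + 5 + 3 = 20.

20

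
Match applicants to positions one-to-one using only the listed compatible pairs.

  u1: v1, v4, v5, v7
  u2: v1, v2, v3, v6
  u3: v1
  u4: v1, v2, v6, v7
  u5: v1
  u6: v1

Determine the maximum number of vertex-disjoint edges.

Unit-capacity flow: source→left, listed edges, right→sink; max matching = max flow.
Augmenting path u1→v1 (+1); matched 1.
Augmenting path u2→v2 (+1); matched 2.
Augmenting path u4→v6 (+1); matched 3.
Augmenting path u3→v1→u1→v4 (+1); matched 4.
No augmenting path remains; maximum matching = 4.
König certificate: {u1, u2, u4, v1} is a vertex cover of size 4 (every listed pair touches it), so no matching can be larger.

4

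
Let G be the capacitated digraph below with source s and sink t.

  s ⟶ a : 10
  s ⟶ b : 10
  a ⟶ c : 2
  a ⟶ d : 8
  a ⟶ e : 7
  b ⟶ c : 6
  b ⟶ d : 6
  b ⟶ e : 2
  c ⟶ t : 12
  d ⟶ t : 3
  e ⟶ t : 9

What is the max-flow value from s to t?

Augment s→a→c→t: bottleneck 2, flow now 2.
Augment s→a→d→t: bottleneck 3, flow now 5.
Augment s→a→e→t: bottleneck 5, flow now 10.
Augment s→b→c→t: bottleneck 6, flow now 16.
Augment s→b→e→t: bottleneck 2, flow now 18.
Augment s→b→d→a→e→t: bottleneck 2, flow now 20. (uses reverse residual edge)
No augmenting path remains; maximum flow = 20.
In the residual graph, reachable from s: {s}.
Min-cut edges: s→a (10), s→b (10); capacity 10 + 10 = 20.
This cut is saturated, so no flow can exceed 20.

20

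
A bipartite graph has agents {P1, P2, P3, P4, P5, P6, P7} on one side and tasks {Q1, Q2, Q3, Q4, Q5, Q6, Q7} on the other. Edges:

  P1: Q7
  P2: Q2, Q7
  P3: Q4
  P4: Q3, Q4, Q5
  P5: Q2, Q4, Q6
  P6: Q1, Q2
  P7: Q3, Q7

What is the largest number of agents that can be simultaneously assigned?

7

Unit-capacity flow: source→left, listed edges, right→sink; max matching = max flow.
Augmenting path P1→Q7 (+1); matched 1.
Augmenting path P2→Q2 (+1); matched 2.
Augmenting path P3→Q4 (+1); matched 3.
Augmenting path P4→Q3 (+1); matched 4.
Augmenting path P5→Q6 (+1); matched 5.
Augmenting path P6→Q1 (+1); matched 6.
Augmenting path P7→Q3→P4→Q5 (+1); matched 7.
No augmenting path remains; maximum matching = 7.
König certificate: {P1, P2, P3, P4, P5, P6, P7} is a vertex cover of size 7 (every listed pair touches it), so no matching can be larger.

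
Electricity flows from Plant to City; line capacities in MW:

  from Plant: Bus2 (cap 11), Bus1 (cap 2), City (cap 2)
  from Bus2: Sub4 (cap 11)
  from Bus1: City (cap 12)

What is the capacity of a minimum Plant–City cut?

4

Augment Plant→City: bottleneck 2, flow now 2.
Augment Plant→Bus1→City: bottleneck 2, flow now 4.
No augmenting path remains; maximum flow = 4.
By max-flow min-cut, the minimum cut capacity equals the max flow.
In the residual graph, reachable from Plant: {Plant, Bus2, Sub4}.
Min-cut edges: Plant→Bus1 (2), Plant→City (2); capacity 2 + 2 = 4.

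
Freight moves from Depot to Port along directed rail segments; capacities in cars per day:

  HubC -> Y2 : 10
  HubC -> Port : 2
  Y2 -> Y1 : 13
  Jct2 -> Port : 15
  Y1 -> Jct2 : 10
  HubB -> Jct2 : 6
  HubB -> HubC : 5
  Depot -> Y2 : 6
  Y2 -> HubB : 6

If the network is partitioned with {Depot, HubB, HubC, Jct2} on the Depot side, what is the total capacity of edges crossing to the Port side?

Edges leaving {Depot, HubB, HubC, Jct2}: Depot→Y2 (6), HubC→Y2 (10), HubC→Port (2), Jct2→Port (15).
Cut capacity = 6 + 10 + 2 + 15 = 33.

33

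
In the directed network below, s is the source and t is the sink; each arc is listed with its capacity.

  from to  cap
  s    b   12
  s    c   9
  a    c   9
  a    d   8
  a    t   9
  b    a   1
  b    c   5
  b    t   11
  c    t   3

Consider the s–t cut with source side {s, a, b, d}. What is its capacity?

43

Edges leaving {s, a, b, d}: s→c (9), a→c (9), a→t (9), b→c (5), b→t (11).
Cut capacity = 9 + 9 + 9 + 5 + 11 = 43.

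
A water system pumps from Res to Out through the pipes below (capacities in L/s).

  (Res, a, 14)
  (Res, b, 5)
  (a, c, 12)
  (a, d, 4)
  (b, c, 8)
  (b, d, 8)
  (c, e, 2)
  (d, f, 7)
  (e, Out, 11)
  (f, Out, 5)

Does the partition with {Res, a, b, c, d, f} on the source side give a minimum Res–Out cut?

Given cut capacity: 2 + 5 = 7.
Augment Res→a→c→e→Out: bottleneck 2, flow now 2.
Augment Res→a→d→f→Out: bottleneck 4, flow now 6.
Augment Res→b→d→f→Out: bottleneck 1, flow now 7.
No augmenting path remains; maximum flow = 7.
Cut capacity 7 equals the max flow, so it is a minimum cut.

Yes — it is a minimum cut (capacity 7).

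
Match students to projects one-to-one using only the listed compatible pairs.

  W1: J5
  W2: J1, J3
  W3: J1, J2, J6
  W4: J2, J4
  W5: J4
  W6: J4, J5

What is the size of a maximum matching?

Unit-capacity flow: source→left, listed edges, right→sink; max matching = max flow.
Augmenting path W1→J5 (+1); matched 1.
Augmenting path W2→J1 (+1); matched 2.
Augmenting path W3→J2 (+1); matched 3.
Augmenting path W4→J4 (+1); matched 4.
Augmenting path W5→J4→W4→J2→W3→J6 (+1); matched 5.
No augmenting path remains; maximum matching = 5.
König certificate: {W2, W3, W4, J4, J5} is a vertex cover of size 5 (every listed pair touches it), so no matching can be larger.

5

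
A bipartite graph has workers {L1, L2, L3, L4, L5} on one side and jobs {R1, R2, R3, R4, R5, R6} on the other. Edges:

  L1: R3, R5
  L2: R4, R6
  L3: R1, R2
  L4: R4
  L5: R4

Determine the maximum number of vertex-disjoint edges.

Unit-capacity flow: source→left, listed edges, right→sink; max matching = max flow.
Augmenting path L1→R3 (+1); matched 1.
Augmenting path L2→R4 (+1); matched 2.
Augmenting path L3→R1 (+1); matched 3.
Augmenting path L4→R4→L2→R6 (+1); matched 4.
No augmenting path remains; maximum matching = 4.
König certificate: {L1, L2, L3, R4} is a vertex cover of size 4 (every listed pair touches it), so no matching can be larger.

4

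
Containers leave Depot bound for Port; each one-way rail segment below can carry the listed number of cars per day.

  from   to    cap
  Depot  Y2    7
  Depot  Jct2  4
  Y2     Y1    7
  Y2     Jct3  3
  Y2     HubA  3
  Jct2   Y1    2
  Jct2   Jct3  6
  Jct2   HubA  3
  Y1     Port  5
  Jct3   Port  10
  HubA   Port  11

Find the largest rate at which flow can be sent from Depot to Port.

11

Augment Depot→Y2→Y1→Port: bottleneck 5, flow now 5.
Augment Depot→Y2→Jct3→Port: bottleneck 2, flow now 7.
Augment Depot→Jct2→Jct3→Port: bottleneck 4, flow now 11.
No augmenting path remains; maximum flow = 11.
In the residual graph, reachable from Depot: {Depot}.
Min-cut edges: Depot→Y2 (7), Depot→Jct2 (4); capacity 7 + 4 = 11.
This cut is saturated, so no flow can exceed 11.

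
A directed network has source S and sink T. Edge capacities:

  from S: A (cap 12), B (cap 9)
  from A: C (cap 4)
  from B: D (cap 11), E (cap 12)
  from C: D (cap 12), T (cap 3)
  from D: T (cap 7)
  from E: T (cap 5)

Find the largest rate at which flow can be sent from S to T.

Augment S→A→C→T: bottleneck 3, flow now 3.
Augment S→B→D→T: bottleneck 7, flow now 10.
Augment S→B→E→T: bottleneck 2, flow now 12.
Augment S→A→C→D→B→E→T: bottleneck 1, flow now 13. (uses reverse residual edge)
No augmenting path remains; maximum flow = 13.
In the residual graph, reachable from S: {S, A}.
Min-cut edges: S→B (9), A→C (4); capacity 9 + 4 = 13.
This cut is saturated, so no flow can exceed 13.

13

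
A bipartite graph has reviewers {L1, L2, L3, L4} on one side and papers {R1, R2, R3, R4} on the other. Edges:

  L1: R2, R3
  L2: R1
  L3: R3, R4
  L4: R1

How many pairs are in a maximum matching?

Unit-capacity flow: source→left, listed edges, right→sink; max matching = max flow.
Augmenting path L1→R2 (+1); matched 1.
Augmenting path L2→R1 (+1); matched 2.
Augmenting path L3→R3 (+1); matched 3.
No augmenting path remains; maximum matching = 3.
König certificate: {L1, L3, R1} is a vertex cover of size 3 (every listed pair touches it), so no matching can be larger.

3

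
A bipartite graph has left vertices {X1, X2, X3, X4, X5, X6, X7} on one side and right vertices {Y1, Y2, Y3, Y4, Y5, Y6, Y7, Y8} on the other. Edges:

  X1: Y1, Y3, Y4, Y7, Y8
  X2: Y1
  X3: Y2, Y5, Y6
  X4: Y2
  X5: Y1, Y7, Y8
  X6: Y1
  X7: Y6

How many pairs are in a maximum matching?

6

Unit-capacity flow: source→left, listed edges, right→sink; max matching = max flow.
Augmenting path X1→Y1 (+1); matched 1.
Augmenting path X3→Y2 (+1); matched 2.
Augmenting path X5→Y7 (+1); matched 3.
Augmenting path X7→Y6 (+1); matched 4.
Augmenting path X2→Y1→X1→Y3 (+1); matched 5.
Augmenting path X4→Y2→X3→Y5 (+1); matched 6.
No augmenting path remains; maximum matching = 6.
König certificate: {X1, X3, X4, X5, X7, Y1} is a vertex cover of size 6 (every listed pair touches it), so no matching can be larger.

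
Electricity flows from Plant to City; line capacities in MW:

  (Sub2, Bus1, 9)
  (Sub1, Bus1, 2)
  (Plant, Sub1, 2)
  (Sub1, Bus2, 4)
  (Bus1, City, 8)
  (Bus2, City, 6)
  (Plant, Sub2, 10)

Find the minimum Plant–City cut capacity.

10

Augment Plant→Sub2→Bus1→City: bottleneck 8, flow now 8.
Augment Plant→Sub1→Bus2→City: bottleneck 2, flow now 10.
No augmenting path remains; maximum flow = 10.
By max-flow min-cut, the minimum cut capacity equals the max flow.
In the residual graph, reachable from Plant: {Plant, Sub2, Bus1}.
Min-cut edges: Plant→Sub1 (2), Bus1→City (8); capacity 2 + 8 = 10.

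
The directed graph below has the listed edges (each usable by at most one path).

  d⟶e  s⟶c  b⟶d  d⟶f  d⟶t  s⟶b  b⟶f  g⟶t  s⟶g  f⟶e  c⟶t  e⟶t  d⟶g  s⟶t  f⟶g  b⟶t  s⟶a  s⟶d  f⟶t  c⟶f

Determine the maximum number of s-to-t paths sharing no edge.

Assign every edge capacity 1; by Menger, the answer equals the max flow.
Path s→t (+1); total 1.
Path s→b→t (+1); total 2.
Path s→c→t (+1); total 3.
Path s→d→t (+1); total 4.
Path s→g→t (+1); total 5.
No residual s→t path; max flow = 5.
Certifying cut of size 5: {s→b, s→c, s→d, s→g, s→t}.

5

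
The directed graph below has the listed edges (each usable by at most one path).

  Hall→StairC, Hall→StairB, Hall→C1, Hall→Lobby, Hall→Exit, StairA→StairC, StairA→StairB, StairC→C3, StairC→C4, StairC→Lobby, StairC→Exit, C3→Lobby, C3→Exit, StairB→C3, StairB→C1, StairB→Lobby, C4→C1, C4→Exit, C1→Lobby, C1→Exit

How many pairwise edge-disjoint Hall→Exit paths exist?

Assign every edge capacity 1; by Menger, the answer equals the max flow.
Path Hall→Exit (+1); total 1.
Path Hall→StairC→Exit (+1); total 2.
Path Hall→C1→Exit (+1); total 3.
Path Hall→StairB→C3→Exit (+1); total 4.
No residual Hall→Exit path; max flow = 4.
Certifying cut of size 4: {Hall→C1, Hall→Exit, Hall→StairB, Hall→StairC}.

4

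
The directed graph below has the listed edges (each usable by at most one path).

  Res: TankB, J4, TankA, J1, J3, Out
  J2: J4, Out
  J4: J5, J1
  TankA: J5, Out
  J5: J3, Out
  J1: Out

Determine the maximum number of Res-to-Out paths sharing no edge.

4

Assign every edge capacity 1; by Menger, the answer equals the max flow.
Path Res→Out (+1); total 1.
Path Res→TankA→Out (+1); total 2.
Path Res→J1→Out (+1); total 3.
Path Res→J4→J5→Out (+1); total 4.
No residual Res→Out path; max flow = 4.
Certifying cut of size 4: {Res→J1, Res→J4, Res→Out, Res→TankA}.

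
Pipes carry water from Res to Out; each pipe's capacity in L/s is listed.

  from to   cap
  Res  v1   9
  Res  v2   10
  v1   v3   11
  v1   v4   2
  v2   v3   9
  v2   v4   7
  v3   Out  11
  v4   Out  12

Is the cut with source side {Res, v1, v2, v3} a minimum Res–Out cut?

Given cut capacity: 2 + 7 + 11 = 20.
Augment Res→v1→v3→Out: bottleneck 9, flow now 9.
Augment Res→v2→v3→Out: bottleneck 2, flow now 11.
Augment Res→v2→v4→Out: bottleneck 7, flow now 18.
Augment Res→v2→v3→v1→v4→Out: bottleneck 1, flow now 19. (uses reverse residual edge)
No augmenting path remains; maximum flow = 19.
In the residual graph, reachable from Res: {Res}.
Min-cut edges: Res→v1 (9), Res→v2 (10); capacity 9 + 10 = 19.
Cut capacity 20 exceeds the max flow 19, so it is not minimum.

No — its capacity is 20, but the minimum cut has capacity 19.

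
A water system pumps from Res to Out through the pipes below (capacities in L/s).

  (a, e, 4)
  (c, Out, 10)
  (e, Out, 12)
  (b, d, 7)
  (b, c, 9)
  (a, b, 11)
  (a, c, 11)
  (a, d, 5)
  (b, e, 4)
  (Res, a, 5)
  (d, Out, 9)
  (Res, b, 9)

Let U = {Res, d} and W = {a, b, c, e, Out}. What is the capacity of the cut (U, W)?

Edges leaving {Res, d}: Res→a (5), Res→b (9), d→Out (9).
Cut capacity = 5 + 9 + 9 = 23.

23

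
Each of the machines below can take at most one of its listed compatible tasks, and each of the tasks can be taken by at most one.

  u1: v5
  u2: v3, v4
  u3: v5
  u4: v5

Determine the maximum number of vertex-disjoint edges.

Unit-capacity flow: source→left, listed edges, right→sink; max matching = max flow.
Augmenting path u1→v5 (+1); matched 1.
Augmenting path u2→v3 (+1); matched 2.
No augmenting path remains; maximum matching = 2.
König certificate: {u2, v5} is a vertex cover of size 2 (every listed pair touches it), so no matching can be larger.

2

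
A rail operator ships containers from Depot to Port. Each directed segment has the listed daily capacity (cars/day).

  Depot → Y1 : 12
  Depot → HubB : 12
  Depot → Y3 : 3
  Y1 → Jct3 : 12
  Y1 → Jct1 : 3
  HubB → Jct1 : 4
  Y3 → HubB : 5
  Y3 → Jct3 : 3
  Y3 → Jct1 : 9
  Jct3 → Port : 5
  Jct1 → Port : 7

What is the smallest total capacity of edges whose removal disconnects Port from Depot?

12

Augment Depot→Y1→Jct3→Port: bottleneck 5, flow now 5.
Augment Depot→Y1→Jct1→Port: bottleneck 3, flow now 8.
Augment Depot→HubB→Jct1→Port: bottleneck 4, flow now 12.
No augmenting path remains; maximum flow = 12.
By max-flow min-cut, the minimum cut capacity equals the max flow.
In the residual graph, reachable from Depot: {Depot, Y1, HubB, Y3, Jct3, Jct1}.
Min-cut edges: Jct3→Port (5), Jct1→Port (7); capacity 5 + 7 = 12.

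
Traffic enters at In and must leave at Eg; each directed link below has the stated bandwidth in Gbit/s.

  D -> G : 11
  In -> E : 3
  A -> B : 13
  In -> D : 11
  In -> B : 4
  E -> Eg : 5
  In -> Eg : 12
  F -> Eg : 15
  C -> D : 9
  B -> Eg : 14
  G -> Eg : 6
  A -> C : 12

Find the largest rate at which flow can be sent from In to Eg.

25

Augment In→Eg: bottleneck 12, flow now 12.
Augment In→B→Eg: bottleneck 4, flow now 16.
Augment In→E→Eg: bottleneck 3, flow now 19.
Augment In→D→G→Eg: bottleneck 6, flow now 25.
No augmenting path remains; maximum flow = 25.
In the residual graph, reachable from In: {In, D, G}.
Min-cut edges: In→B (4), In→E (3), In→Eg (12), G→Eg (6); capacity 4 + 3 + 12 + 6 = 25.
This cut is saturated, so no flow can exceed 25.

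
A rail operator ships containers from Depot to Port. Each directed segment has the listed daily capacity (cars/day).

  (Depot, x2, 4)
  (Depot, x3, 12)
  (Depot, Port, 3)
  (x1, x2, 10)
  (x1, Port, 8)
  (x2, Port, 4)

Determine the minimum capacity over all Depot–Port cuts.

Augment Depot→Port: bottleneck 3, flow now 3.
Augment Depot→x2→Port: bottleneck 4, flow now 7.
No augmenting path remains; maximum flow = 7.
By max-flow min-cut, the minimum cut capacity equals the max flow.
In the residual graph, reachable from Depot: {Depot, x3}.
Min-cut edges: Depot→x2 (4), Depot→Port (3); capacity 4 + 3 = 7.

7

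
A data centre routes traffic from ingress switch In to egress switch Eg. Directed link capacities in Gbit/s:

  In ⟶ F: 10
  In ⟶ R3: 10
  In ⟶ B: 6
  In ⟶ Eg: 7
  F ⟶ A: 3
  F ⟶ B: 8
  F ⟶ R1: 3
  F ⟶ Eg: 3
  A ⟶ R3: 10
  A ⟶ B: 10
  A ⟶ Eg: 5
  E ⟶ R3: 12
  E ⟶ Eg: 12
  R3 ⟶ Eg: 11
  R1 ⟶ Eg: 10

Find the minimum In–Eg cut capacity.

Augment In→Eg: bottleneck 7, flow now 7.
Augment In→F→Eg: bottleneck 3, flow now 10.
Augment In→R3→Eg: bottleneck 10, flow now 20.
Augment In→F→A→Eg: bottleneck 3, flow now 23.
Augment In→F→R1→Eg: bottleneck 3, flow now 26.
No augmenting path remains; maximum flow = 26.
By max-flow min-cut, the minimum cut capacity equals the max flow.
In the residual graph, reachable from In: {In, F, B}.
Min-cut edges: In→R3 (10), In→Eg (7), F→A (3), F→R1 (3), F→Eg (3); capacity 10 + 7 + 3 + 3 + 3 = 26.

26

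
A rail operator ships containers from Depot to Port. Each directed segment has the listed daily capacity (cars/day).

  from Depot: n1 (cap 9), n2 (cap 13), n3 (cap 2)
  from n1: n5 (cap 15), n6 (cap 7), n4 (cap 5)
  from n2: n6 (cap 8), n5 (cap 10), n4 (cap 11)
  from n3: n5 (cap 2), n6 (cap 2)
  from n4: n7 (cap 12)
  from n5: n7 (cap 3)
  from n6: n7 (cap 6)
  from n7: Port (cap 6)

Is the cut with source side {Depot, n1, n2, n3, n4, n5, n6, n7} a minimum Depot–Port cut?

Yes — it is a minimum cut (capacity 6).

Given cut capacity: 6 = 6.
Augment Depot→n1→n4→n7→Port: bottleneck 5, flow now 5.
Augment Depot→n1→n5→n7→Port: bottleneck 1, flow now 6.
No augmenting path remains; maximum flow = 6.
Cut capacity 6 equals the max flow, so it is a minimum cut.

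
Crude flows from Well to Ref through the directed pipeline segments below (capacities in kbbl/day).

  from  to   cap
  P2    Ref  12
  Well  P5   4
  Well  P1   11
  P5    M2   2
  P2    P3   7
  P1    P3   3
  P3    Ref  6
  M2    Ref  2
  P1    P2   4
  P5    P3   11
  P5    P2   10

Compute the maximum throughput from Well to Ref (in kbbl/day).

11

Augment Well→P1→P3→Ref: bottleneck 3, flow now 3.
Augment Well→P1→P2→Ref: bottleneck 4, flow now 7.
Augment Well→P5→M2→Ref: bottleneck 2, flow now 9.
Augment Well→P5→P3→Ref: bottleneck 2, flow now 11.
No augmenting path remains; maximum flow = 11.
In the residual graph, reachable from Well: {Well, P1}.
Min-cut edges: Well→P5 (4), P1→P3 (3), P1→P2 (4); capacity 4 + 3 + 4 = 11.
This cut is saturated, so no flow can exceed 11.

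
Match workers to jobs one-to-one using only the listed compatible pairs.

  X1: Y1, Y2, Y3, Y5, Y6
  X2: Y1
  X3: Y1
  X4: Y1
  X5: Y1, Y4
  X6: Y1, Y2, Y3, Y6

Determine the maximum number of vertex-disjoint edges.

4

Unit-capacity flow: source→left, listed edges, right→sink; max matching = max flow.
Augmenting path X1→Y1 (+1); matched 1.
Augmenting path X5→Y4 (+1); matched 2.
Augmenting path X6→Y2 (+1); matched 3.
Augmenting path X2→Y1→X1→Y3 (+1); matched 4.
No augmenting path remains; maximum matching = 4.
König certificate: {X1, X5, X6, Y1} is a vertex cover of size 4 (every listed pair touches it), so no matching can be larger.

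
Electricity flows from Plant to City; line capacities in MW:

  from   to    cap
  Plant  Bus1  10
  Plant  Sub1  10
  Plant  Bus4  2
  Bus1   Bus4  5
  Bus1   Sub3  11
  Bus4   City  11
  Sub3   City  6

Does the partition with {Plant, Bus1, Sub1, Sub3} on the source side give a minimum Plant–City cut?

Given cut capacity: 2 + 5 + 6 = 13.
Augment Plant→Bus4→City: bottleneck 2, flow now 2.
Augment Plant→Bus1→Bus4→City: bottleneck 5, flow now 7.
Augment Plant→Bus1→Sub3→City: bottleneck 5, flow now 12.
No augmenting path remains; maximum flow = 12.
In the residual graph, reachable from Plant: {Plant, Sub1}.
Min-cut edges: Plant→Bus1 (10), Plant→Bus4 (2); capacity 10 + 2 = 12.
Cut capacity 13 exceeds the max flow 12, so it is not minimum.

No — its capacity is 13, but the minimum cut has capacity 12.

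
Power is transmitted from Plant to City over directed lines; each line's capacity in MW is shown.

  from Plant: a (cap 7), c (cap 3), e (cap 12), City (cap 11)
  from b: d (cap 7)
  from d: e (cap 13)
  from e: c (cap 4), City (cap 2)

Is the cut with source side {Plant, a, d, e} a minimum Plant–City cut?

Given cut capacity: 3 + 11 + 4 + 2 = 20.
Augment Plant→City: bottleneck 11, flow now 11.
Augment Plant→e→City: bottleneck 2, flow now 13.
No augmenting path remains; maximum flow = 13.
In the residual graph, reachable from Plant: {Plant, a, c, e}.
Min-cut edges: Plant→City (11), e→City (2); capacity 11 + 2 = 13.
Cut capacity 20 exceeds the max flow 13, so it is not minimum.

No — its capacity is 20, but the minimum cut has capacity 13.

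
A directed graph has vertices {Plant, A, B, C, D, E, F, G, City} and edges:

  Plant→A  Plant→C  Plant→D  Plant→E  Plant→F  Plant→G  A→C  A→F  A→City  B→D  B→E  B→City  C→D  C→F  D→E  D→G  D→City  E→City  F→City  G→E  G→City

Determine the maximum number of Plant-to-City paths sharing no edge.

Assign every edge capacity 1; by Menger, the answer equals the max flow.
Path Plant→A→City (+1); total 1.
Path Plant→D→City (+1); total 2.
Path Plant→E→City (+1); total 3.
Path Plant→F→City (+1); total 4.
Path Plant→G→City (+1); total 5.
No residual Plant→City path; max flow = 5.
Certifying cut of size 5: {D→City, E→City, F→City, G→City, Plant→A}.

5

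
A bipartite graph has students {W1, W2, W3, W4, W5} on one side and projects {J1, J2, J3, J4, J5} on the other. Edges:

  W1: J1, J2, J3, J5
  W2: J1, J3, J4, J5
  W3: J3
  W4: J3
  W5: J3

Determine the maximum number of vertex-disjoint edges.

Unit-capacity flow: source→left, listed edges, right→sink; max matching = max flow.
Augmenting path W1→J1 (+1); matched 1.
Augmenting path W2→J3 (+1); matched 2.
Augmenting path W3→J3→W2→J4 (+1); matched 3.
No augmenting path remains; maximum matching = 3.
König certificate: {W1, W2, J3} is a vertex cover of size 3 (every listed pair touches it), so no matching can be larger.

3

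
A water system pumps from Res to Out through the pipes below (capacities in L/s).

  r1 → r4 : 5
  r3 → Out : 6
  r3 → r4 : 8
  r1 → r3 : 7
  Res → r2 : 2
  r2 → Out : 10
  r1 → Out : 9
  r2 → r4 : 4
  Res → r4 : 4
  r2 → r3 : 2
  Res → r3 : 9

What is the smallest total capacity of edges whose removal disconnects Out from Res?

Augment Res→r2→Out: bottleneck 2, flow now 2.
Augment Res→r3→Out: bottleneck 6, flow now 8.
No augmenting path remains; maximum flow = 8.
By max-flow min-cut, the minimum cut capacity equals the max flow.
In the residual graph, reachable from Res: {Res, r3, r4}.
Min-cut edges: Res→r2 (2), r3→Out (6); capacity 2 + 6 = 8.

8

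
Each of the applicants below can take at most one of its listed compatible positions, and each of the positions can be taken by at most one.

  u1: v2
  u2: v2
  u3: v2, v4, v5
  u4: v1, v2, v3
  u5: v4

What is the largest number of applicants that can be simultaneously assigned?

4

Unit-capacity flow: source→left, listed edges, right→sink; max matching = max flow.
Augmenting path u1→v2 (+1); matched 1.
Augmenting path u3→v4 (+1); matched 2.
Augmenting path u4→v1 (+1); matched 3.
Augmenting path u5→v4→u3→v5 (+1); matched 4.
No augmenting path remains; maximum matching = 4.
König certificate: {u3, u4, u5, v2} is a vertex cover of size 4 (every listed pair touches it), so no matching can be larger.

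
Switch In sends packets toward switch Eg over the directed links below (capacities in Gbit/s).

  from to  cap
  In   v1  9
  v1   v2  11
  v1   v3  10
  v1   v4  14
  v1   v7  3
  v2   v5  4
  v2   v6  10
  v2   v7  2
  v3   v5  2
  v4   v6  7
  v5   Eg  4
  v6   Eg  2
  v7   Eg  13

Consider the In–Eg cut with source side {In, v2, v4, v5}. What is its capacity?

32

Edges leaving {In, v2, v4, v5}: In→v1 (9), v2→v6 (10), v2→v7 (2), v4→v6 (7), v5→Eg (4).
Cut capacity = 9 + 10 + 2 + 7 + 4 = 32.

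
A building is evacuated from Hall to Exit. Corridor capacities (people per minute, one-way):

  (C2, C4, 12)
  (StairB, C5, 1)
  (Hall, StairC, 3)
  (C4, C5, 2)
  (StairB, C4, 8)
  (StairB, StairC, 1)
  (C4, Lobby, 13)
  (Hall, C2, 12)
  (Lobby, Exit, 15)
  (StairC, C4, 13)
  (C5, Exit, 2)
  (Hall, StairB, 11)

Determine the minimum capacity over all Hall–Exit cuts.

15

Augment Hall→StairB→C5→Exit: bottleneck 1, flow now 1.
Augment Hall→C2→C4→Lobby→Exit: bottleneck 12, flow now 13.
Augment Hall→StairC→C4→Lobby→Exit: bottleneck 1, flow now 14.
Augment Hall→StairC→C4→C5→Exit: bottleneck 1, flow now 15.
No augmenting path remains; maximum flow = 15.
By max-flow min-cut, the minimum cut capacity equals the max flow.
In the residual graph, reachable from Hall: {Hall, C2, StairC, StairB, C4, C5}.
Min-cut edges: C4→Lobby (13), C5→Exit (2); capacity 13 + 2 = 15.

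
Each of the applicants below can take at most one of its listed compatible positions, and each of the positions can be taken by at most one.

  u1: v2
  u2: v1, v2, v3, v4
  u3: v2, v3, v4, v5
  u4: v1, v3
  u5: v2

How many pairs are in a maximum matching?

4

Unit-capacity flow: source→left, listed edges, right→sink; max matching = max flow.
Augmenting path u1→v2 (+1); matched 1.
Augmenting path u2→v1 (+1); matched 2.
Augmenting path u3→v3 (+1); matched 3.
Augmenting path u4→v1→u2→v4 (+1); matched 4.
No augmenting path remains; maximum matching = 4.
König certificate: {u2, u3, u4, v2} is a vertex cover of size 4 (every listed pair touches it), so no matching can be larger.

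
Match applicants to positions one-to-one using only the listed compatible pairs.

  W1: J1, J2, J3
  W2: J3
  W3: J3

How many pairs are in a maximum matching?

Unit-capacity flow: source→left, listed edges, right→sink; max matching = max flow.
Augmenting path W1→J1 (+1); matched 1.
Augmenting path W2→J3 (+1); matched 2.
No augmenting path remains; maximum matching = 2.
König certificate: {W1, J3} is a vertex cover of size 2 (every listed pair touches it), so no matching can be larger.

2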